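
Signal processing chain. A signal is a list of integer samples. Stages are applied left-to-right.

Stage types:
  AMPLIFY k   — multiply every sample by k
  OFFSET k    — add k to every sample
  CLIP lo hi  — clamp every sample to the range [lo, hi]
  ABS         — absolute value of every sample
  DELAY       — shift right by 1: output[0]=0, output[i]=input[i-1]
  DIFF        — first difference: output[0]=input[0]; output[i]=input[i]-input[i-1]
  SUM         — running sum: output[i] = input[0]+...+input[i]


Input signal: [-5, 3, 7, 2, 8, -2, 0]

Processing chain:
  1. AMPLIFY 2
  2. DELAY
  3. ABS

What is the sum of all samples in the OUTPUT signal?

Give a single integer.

Answer: 54

Derivation:
Input: [-5, 3, 7, 2, 8, -2, 0]
Stage 1 (AMPLIFY 2): -5*2=-10, 3*2=6, 7*2=14, 2*2=4, 8*2=16, -2*2=-4, 0*2=0 -> [-10, 6, 14, 4, 16, -4, 0]
Stage 2 (DELAY): [0, -10, 6, 14, 4, 16, -4] = [0, -10, 6, 14, 4, 16, -4] -> [0, -10, 6, 14, 4, 16, -4]
Stage 3 (ABS): |0|=0, |-10|=10, |6|=6, |14|=14, |4|=4, |16|=16, |-4|=4 -> [0, 10, 6, 14, 4, 16, 4]
Output sum: 54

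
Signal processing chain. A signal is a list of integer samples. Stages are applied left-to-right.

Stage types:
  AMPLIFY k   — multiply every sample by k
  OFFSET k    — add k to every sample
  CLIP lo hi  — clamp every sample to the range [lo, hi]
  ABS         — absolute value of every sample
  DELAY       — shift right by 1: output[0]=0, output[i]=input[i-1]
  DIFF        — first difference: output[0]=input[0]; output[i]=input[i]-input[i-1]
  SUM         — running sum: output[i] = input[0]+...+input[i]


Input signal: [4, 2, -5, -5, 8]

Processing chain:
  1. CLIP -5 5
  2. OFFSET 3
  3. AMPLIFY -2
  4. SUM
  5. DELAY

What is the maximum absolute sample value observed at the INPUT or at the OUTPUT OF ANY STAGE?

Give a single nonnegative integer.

Answer: 32

Derivation:
Input: [4, 2, -5, -5, 8] (max |s|=8)
Stage 1 (CLIP -5 5): clip(4,-5,5)=4, clip(2,-5,5)=2, clip(-5,-5,5)=-5, clip(-5,-5,5)=-5, clip(8,-5,5)=5 -> [4, 2, -5, -5, 5] (max |s|=5)
Stage 2 (OFFSET 3): 4+3=7, 2+3=5, -5+3=-2, -5+3=-2, 5+3=8 -> [7, 5, -2, -2, 8] (max |s|=8)
Stage 3 (AMPLIFY -2): 7*-2=-14, 5*-2=-10, -2*-2=4, -2*-2=4, 8*-2=-16 -> [-14, -10, 4, 4, -16] (max |s|=16)
Stage 4 (SUM): sum[0..0]=-14, sum[0..1]=-24, sum[0..2]=-20, sum[0..3]=-16, sum[0..4]=-32 -> [-14, -24, -20, -16, -32] (max |s|=32)
Stage 5 (DELAY): [0, -14, -24, -20, -16] = [0, -14, -24, -20, -16] -> [0, -14, -24, -20, -16] (max |s|=24)
Overall max amplitude: 32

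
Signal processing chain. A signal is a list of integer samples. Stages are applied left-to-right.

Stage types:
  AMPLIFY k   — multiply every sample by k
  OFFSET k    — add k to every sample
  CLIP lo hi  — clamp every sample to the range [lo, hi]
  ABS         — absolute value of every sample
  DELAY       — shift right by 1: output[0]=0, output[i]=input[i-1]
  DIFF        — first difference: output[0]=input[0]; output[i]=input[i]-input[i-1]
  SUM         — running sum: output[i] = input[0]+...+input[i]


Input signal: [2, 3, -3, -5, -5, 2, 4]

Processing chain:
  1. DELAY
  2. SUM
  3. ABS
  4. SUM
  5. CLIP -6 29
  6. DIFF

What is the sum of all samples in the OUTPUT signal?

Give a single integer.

Answer: 26

Derivation:
Input: [2, 3, -3, -5, -5, 2, 4]
Stage 1 (DELAY): [0, 2, 3, -3, -5, -5, 2] = [0, 2, 3, -3, -5, -5, 2] -> [0, 2, 3, -3, -5, -5, 2]
Stage 2 (SUM): sum[0..0]=0, sum[0..1]=2, sum[0..2]=5, sum[0..3]=2, sum[0..4]=-3, sum[0..5]=-8, sum[0..6]=-6 -> [0, 2, 5, 2, -3, -8, -6]
Stage 3 (ABS): |0|=0, |2|=2, |5|=5, |2|=2, |-3|=3, |-8|=8, |-6|=6 -> [0, 2, 5, 2, 3, 8, 6]
Stage 4 (SUM): sum[0..0]=0, sum[0..1]=2, sum[0..2]=7, sum[0..3]=9, sum[0..4]=12, sum[0..5]=20, sum[0..6]=26 -> [0, 2, 7, 9, 12, 20, 26]
Stage 5 (CLIP -6 29): clip(0,-6,29)=0, clip(2,-6,29)=2, clip(7,-6,29)=7, clip(9,-6,29)=9, clip(12,-6,29)=12, clip(20,-6,29)=20, clip(26,-6,29)=26 -> [0, 2, 7, 9, 12, 20, 26]
Stage 6 (DIFF): s[0]=0, 2-0=2, 7-2=5, 9-7=2, 12-9=3, 20-12=8, 26-20=6 -> [0, 2, 5, 2, 3, 8, 6]
Output sum: 26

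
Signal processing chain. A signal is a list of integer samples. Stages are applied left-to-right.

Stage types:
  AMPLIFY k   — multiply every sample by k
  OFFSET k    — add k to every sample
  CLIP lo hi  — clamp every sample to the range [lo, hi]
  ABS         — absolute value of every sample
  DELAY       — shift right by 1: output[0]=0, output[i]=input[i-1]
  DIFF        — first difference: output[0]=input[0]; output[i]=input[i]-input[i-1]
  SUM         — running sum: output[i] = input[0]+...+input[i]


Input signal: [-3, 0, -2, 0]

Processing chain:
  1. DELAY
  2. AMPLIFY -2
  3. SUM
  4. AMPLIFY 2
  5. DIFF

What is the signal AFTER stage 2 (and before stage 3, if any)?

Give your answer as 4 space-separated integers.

Input: [-3, 0, -2, 0]
Stage 1 (DELAY): [0, -3, 0, -2] = [0, -3, 0, -2] -> [0, -3, 0, -2]
Stage 2 (AMPLIFY -2): 0*-2=0, -3*-2=6, 0*-2=0, -2*-2=4 -> [0, 6, 0, 4]

Answer: 0 6 0 4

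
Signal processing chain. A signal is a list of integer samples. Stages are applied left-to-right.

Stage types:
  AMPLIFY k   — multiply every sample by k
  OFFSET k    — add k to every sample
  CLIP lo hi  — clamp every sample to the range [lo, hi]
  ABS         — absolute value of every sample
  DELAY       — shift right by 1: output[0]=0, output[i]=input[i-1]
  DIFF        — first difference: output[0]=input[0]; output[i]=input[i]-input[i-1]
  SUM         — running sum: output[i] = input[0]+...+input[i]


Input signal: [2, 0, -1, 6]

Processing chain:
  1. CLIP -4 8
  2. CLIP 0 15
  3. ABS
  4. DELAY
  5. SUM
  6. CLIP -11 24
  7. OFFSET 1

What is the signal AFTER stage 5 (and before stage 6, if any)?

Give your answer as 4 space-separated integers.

Input: [2, 0, -1, 6]
Stage 1 (CLIP -4 8): clip(2,-4,8)=2, clip(0,-4,8)=0, clip(-1,-4,8)=-1, clip(6,-4,8)=6 -> [2, 0, -1, 6]
Stage 2 (CLIP 0 15): clip(2,0,15)=2, clip(0,0,15)=0, clip(-1,0,15)=0, clip(6,0,15)=6 -> [2, 0, 0, 6]
Stage 3 (ABS): |2|=2, |0|=0, |0|=0, |6|=6 -> [2, 0, 0, 6]
Stage 4 (DELAY): [0, 2, 0, 0] = [0, 2, 0, 0] -> [0, 2, 0, 0]
Stage 5 (SUM): sum[0..0]=0, sum[0..1]=2, sum[0..2]=2, sum[0..3]=2 -> [0, 2, 2, 2]

Answer: 0 2 2 2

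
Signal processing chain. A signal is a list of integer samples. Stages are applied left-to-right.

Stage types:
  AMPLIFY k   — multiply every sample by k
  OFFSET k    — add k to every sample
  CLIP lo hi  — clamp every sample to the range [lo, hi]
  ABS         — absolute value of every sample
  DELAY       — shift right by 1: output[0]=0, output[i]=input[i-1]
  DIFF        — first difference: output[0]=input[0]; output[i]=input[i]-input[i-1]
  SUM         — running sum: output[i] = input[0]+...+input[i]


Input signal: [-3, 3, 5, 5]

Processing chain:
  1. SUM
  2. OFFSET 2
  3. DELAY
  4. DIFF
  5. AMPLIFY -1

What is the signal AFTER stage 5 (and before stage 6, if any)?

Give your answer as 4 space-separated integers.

Answer: 0 1 -3 -5

Derivation:
Input: [-3, 3, 5, 5]
Stage 1 (SUM): sum[0..0]=-3, sum[0..1]=0, sum[0..2]=5, sum[0..3]=10 -> [-3, 0, 5, 10]
Stage 2 (OFFSET 2): -3+2=-1, 0+2=2, 5+2=7, 10+2=12 -> [-1, 2, 7, 12]
Stage 3 (DELAY): [0, -1, 2, 7] = [0, -1, 2, 7] -> [0, -1, 2, 7]
Stage 4 (DIFF): s[0]=0, -1-0=-1, 2--1=3, 7-2=5 -> [0, -1, 3, 5]
Stage 5 (AMPLIFY -1): 0*-1=0, -1*-1=1, 3*-1=-3, 5*-1=-5 -> [0, 1, -3, -5]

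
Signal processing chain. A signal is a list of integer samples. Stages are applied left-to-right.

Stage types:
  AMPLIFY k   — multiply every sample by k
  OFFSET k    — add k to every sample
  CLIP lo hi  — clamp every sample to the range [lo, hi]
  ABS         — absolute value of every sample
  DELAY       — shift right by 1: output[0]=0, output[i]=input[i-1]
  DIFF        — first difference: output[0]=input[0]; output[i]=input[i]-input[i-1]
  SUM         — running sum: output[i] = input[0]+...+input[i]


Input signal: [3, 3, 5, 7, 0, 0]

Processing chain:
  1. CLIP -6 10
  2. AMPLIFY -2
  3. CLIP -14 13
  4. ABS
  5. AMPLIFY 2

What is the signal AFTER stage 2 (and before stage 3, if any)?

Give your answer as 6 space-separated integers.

Answer: -6 -6 -10 -14 0 0

Derivation:
Input: [3, 3, 5, 7, 0, 0]
Stage 1 (CLIP -6 10): clip(3,-6,10)=3, clip(3,-6,10)=3, clip(5,-6,10)=5, clip(7,-6,10)=7, clip(0,-6,10)=0, clip(0,-6,10)=0 -> [3, 3, 5, 7, 0, 0]
Stage 2 (AMPLIFY -2): 3*-2=-6, 3*-2=-6, 5*-2=-10, 7*-2=-14, 0*-2=0, 0*-2=0 -> [-6, -6, -10, -14, 0, 0]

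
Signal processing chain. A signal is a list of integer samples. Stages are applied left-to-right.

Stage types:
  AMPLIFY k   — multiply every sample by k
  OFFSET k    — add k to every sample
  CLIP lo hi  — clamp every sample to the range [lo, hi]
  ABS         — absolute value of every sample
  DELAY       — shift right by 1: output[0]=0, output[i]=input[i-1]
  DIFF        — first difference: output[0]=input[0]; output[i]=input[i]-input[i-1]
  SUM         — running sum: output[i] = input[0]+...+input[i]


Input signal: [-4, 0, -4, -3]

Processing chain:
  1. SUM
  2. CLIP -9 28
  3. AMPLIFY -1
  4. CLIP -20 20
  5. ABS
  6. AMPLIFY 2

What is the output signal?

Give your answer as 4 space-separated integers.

Input: [-4, 0, -4, -3]
Stage 1 (SUM): sum[0..0]=-4, sum[0..1]=-4, sum[0..2]=-8, sum[0..3]=-11 -> [-4, -4, -8, -11]
Stage 2 (CLIP -9 28): clip(-4,-9,28)=-4, clip(-4,-9,28)=-4, clip(-8,-9,28)=-8, clip(-11,-9,28)=-9 -> [-4, -4, -8, -9]
Stage 3 (AMPLIFY -1): -4*-1=4, -4*-1=4, -8*-1=8, -9*-1=9 -> [4, 4, 8, 9]
Stage 4 (CLIP -20 20): clip(4,-20,20)=4, clip(4,-20,20)=4, clip(8,-20,20)=8, clip(9,-20,20)=9 -> [4, 4, 8, 9]
Stage 5 (ABS): |4|=4, |4|=4, |8|=8, |9|=9 -> [4, 4, 8, 9]
Stage 6 (AMPLIFY 2): 4*2=8, 4*2=8, 8*2=16, 9*2=18 -> [8, 8, 16, 18]

Answer: 8 8 16 18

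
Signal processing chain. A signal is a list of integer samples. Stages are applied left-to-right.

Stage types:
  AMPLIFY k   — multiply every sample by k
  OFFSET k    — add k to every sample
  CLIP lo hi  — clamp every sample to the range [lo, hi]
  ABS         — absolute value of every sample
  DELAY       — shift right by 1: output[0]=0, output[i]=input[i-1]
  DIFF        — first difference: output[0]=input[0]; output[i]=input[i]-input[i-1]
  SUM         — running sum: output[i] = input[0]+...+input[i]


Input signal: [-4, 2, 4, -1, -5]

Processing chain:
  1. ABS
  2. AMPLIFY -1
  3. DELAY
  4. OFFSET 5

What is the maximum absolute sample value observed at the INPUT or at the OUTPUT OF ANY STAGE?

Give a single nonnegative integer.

Input: [-4, 2, 4, -1, -5] (max |s|=5)
Stage 1 (ABS): |-4|=4, |2|=2, |4|=4, |-1|=1, |-5|=5 -> [4, 2, 4, 1, 5] (max |s|=5)
Stage 2 (AMPLIFY -1): 4*-1=-4, 2*-1=-2, 4*-1=-4, 1*-1=-1, 5*-1=-5 -> [-4, -2, -4, -1, -5] (max |s|=5)
Stage 3 (DELAY): [0, -4, -2, -4, -1] = [0, -4, -2, -4, -1] -> [0, -4, -2, -4, -1] (max |s|=4)
Stage 4 (OFFSET 5): 0+5=5, -4+5=1, -2+5=3, -4+5=1, -1+5=4 -> [5, 1, 3, 1, 4] (max |s|=5)
Overall max amplitude: 5

Answer: 5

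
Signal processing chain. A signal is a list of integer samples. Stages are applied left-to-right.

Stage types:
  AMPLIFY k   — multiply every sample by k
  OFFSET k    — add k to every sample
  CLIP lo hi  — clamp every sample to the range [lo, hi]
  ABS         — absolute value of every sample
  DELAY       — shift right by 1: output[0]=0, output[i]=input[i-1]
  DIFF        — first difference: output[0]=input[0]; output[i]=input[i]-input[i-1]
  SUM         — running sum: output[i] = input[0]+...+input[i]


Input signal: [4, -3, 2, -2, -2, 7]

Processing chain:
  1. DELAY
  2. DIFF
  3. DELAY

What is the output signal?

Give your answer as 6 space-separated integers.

Input: [4, -3, 2, -2, -2, 7]
Stage 1 (DELAY): [0, 4, -3, 2, -2, -2] = [0, 4, -3, 2, -2, -2] -> [0, 4, -3, 2, -2, -2]
Stage 2 (DIFF): s[0]=0, 4-0=4, -3-4=-7, 2--3=5, -2-2=-4, -2--2=0 -> [0, 4, -7, 5, -4, 0]
Stage 3 (DELAY): [0, 0, 4, -7, 5, -4] = [0, 0, 4, -7, 5, -4] -> [0, 0, 4, -7, 5, -4]

Answer: 0 0 4 -7 5 -4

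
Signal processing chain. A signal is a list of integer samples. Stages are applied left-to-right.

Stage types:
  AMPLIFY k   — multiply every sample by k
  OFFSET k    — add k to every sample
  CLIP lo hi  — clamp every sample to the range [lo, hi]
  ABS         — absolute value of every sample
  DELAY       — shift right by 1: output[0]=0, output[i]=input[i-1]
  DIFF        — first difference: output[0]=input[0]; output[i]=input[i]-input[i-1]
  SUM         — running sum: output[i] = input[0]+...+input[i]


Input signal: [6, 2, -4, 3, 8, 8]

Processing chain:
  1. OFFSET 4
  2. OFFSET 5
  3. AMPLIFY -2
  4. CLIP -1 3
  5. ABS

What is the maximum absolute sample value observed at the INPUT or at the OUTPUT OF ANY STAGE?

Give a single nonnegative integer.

Input: [6, 2, -4, 3, 8, 8] (max |s|=8)
Stage 1 (OFFSET 4): 6+4=10, 2+4=6, -4+4=0, 3+4=7, 8+4=12, 8+4=12 -> [10, 6, 0, 7, 12, 12] (max |s|=12)
Stage 2 (OFFSET 5): 10+5=15, 6+5=11, 0+5=5, 7+5=12, 12+5=17, 12+5=17 -> [15, 11, 5, 12, 17, 17] (max |s|=17)
Stage 3 (AMPLIFY -2): 15*-2=-30, 11*-2=-22, 5*-2=-10, 12*-2=-24, 17*-2=-34, 17*-2=-34 -> [-30, -22, -10, -24, -34, -34] (max |s|=34)
Stage 4 (CLIP -1 3): clip(-30,-1,3)=-1, clip(-22,-1,3)=-1, clip(-10,-1,3)=-1, clip(-24,-1,3)=-1, clip(-34,-1,3)=-1, clip(-34,-1,3)=-1 -> [-1, -1, -1, -1, -1, -1] (max |s|=1)
Stage 5 (ABS): |-1|=1, |-1|=1, |-1|=1, |-1|=1, |-1|=1, |-1|=1 -> [1, 1, 1, 1, 1, 1] (max |s|=1)
Overall max amplitude: 34

Answer: 34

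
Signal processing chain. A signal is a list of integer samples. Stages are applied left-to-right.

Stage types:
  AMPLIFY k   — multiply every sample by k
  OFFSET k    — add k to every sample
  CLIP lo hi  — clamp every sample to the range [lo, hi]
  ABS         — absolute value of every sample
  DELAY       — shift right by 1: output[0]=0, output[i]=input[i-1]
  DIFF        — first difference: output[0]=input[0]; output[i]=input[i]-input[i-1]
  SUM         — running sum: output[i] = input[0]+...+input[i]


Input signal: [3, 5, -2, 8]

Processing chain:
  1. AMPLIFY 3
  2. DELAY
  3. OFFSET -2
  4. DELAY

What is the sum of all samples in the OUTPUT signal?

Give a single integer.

Input: [3, 5, -2, 8]
Stage 1 (AMPLIFY 3): 3*3=9, 5*3=15, -2*3=-6, 8*3=24 -> [9, 15, -6, 24]
Stage 2 (DELAY): [0, 9, 15, -6] = [0, 9, 15, -6] -> [0, 9, 15, -6]
Stage 3 (OFFSET -2): 0+-2=-2, 9+-2=7, 15+-2=13, -6+-2=-8 -> [-2, 7, 13, -8]
Stage 4 (DELAY): [0, -2, 7, 13] = [0, -2, 7, 13] -> [0, -2, 7, 13]
Output sum: 18

Answer: 18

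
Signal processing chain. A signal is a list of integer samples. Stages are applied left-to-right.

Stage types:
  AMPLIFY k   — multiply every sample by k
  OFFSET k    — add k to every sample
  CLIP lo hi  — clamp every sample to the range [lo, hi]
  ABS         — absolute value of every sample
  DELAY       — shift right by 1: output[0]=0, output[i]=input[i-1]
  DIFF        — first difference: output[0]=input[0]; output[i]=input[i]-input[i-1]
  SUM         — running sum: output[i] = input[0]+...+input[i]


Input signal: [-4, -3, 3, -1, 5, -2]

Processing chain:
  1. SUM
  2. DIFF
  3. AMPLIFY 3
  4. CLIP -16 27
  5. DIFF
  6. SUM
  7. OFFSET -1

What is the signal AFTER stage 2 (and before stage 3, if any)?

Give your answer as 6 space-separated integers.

Input: [-4, -3, 3, -1, 5, -2]
Stage 1 (SUM): sum[0..0]=-4, sum[0..1]=-7, sum[0..2]=-4, sum[0..3]=-5, sum[0..4]=0, sum[0..5]=-2 -> [-4, -7, -4, -5, 0, -2]
Stage 2 (DIFF): s[0]=-4, -7--4=-3, -4--7=3, -5--4=-1, 0--5=5, -2-0=-2 -> [-4, -3, 3, -1, 5, -2]

Answer: -4 -3 3 -1 5 -2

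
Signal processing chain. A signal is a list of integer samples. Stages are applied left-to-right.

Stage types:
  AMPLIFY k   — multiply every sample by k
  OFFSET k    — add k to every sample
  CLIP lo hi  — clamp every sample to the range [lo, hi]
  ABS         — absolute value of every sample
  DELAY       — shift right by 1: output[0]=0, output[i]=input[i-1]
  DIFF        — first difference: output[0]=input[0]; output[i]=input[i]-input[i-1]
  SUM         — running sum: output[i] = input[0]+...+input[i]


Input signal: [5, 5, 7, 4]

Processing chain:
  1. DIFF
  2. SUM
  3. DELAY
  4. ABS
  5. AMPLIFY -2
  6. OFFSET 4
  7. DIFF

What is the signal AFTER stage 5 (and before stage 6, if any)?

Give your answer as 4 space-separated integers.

Answer: 0 -10 -10 -14

Derivation:
Input: [5, 5, 7, 4]
Stage 1 (DIFF): s[0]=5, 5-5=0, 7-5=2, 4-7=-3 -> [5, 0, 2, -3]
Stage 2 (SUM): sum[0..0]=5, sum[0..1]=5, sum[0..2]=7, sum[0..3]=4 -> [5, 5, 7, 4]
Stage 3 (DELAY): [0, 5, 5, 7] = [0, 5, 5, 7] -> [0, 5, 5, 7]
Stage 4 (ABS): |0|=0, |5|=5, |5|=5, |7|=7 -> [0, 5, 5, 7]
Stage 5 (AMPLIFY -2): 0*-2=0, 5*-2=-10, 5*-2=-10, 7*-2=-14 -> [0, -10, -10, -14]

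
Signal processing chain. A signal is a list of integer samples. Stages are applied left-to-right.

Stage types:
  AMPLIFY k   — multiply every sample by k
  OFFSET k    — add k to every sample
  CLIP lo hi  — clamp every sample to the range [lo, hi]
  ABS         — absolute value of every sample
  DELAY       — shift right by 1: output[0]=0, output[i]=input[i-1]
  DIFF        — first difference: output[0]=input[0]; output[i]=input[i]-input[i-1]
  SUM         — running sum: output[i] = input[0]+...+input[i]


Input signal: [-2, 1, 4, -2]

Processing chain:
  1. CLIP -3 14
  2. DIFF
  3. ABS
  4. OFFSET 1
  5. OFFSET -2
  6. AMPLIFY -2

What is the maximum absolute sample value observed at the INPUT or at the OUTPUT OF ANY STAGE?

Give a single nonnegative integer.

Answer: 10

Derivation:
Input: [-2, 1, 4, -2] (max |s|=4)
Stage 1 (CLIP -3 14): clip(-2,-3,14)=-2, clip(1,-3,14)=1, clip(4,-3,14)=4, clip(-2,-3,14)=-2 -> [-2, 1, 4, -2] (max |s|=4)
Stage 2 (DIFF): s[0]=-2, 1--2=3, 4-1=3, -2-4=-6 -> [-2, 3, 3, -6] (max |s|=6)
Stage 3 (ABS): |-2|=2, |3|=3, |3|=3, |-6|=6 -> [2, 3, 3, 6] (max |s|=6)
Stage 4 (OFFSET 1): 2+1=3, 3+1=4, 3+1=4, 6+1=7 -> [3, 4, 4, 7] (max |s|=7)
Stage 5 (OFFSET -2): 3+-2=1, 4+-2=2, 4+-2=2, 7+-2=5 -> [1, 2, 2, 5] (max |s|=5)
Stage 6 (AMPLIFY -2): 1*-2=-2, 2*-2=-4, 2*-2=-4, 5*-2=-10 -> [-2, -4, -4, -10] (max |s|=10)
Overall max amplitude: 10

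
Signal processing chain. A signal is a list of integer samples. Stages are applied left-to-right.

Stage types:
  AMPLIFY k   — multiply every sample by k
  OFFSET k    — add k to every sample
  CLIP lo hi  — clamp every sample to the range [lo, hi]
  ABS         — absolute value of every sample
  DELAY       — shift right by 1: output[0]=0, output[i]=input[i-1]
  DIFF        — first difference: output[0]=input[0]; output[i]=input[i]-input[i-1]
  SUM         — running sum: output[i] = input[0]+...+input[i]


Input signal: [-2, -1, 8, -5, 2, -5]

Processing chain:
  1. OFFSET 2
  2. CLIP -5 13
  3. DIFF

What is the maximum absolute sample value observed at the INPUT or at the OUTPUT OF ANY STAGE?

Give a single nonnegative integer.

Input: [-2, -1, 8, -5, 2, -5] (max |s|=8)
Stage 1 (OFFSET 2): -2+2=0, -1+2=1, 8+2=10, -5+2=-3, 2+2=4, -5+2=-3 -> [0, 1, 10, -3, 4, -3] (max |s|=10)
Stage 2 (CLIP -5 13): clip(0,-5,13)=0, clip(1,-5,13)=1, clip(10,-5,13)=10, clip(-3,-5,13)=-3, clip(4,-5,13)=4, clip(-3,-5,13)=-3 -> [0, 1, 10, -3, 4, -3] (max |s|=10)
Stage 3 (DIFF): s[0]=0, 1-0=1, 10-1=9, -3-10=-13, 4--3=7, -3-4=-7 -> [0, 1, 9, -13, 7, -7] (max |s|=13)
Overall max amplitude: 13

Answer: 13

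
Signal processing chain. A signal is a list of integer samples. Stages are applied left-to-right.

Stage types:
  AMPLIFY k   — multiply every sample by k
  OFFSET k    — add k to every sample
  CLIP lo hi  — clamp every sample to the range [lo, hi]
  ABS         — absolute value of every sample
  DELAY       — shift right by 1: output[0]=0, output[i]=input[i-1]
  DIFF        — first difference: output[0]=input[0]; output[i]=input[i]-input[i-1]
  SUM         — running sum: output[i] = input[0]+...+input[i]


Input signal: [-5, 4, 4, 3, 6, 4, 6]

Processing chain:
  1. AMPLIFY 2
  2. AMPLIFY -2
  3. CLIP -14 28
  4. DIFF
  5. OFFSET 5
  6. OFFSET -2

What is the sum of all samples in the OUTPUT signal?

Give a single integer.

Answer: 7

Derivation:
Input: [-5, 4, 4, 3, 6, 4, 6]
Stage 1 (AMPLIFY 2): -5*2=-10, 4*2=8, 4*2=8, 3*2=6, 6*2=12, 4*2=8, 6*2=12 -> [-10, 8, 8, 6, 12, 8, 12]
Stage 2 (AMPLIFY -2): -10*-2=20, 8*-2=-16, 8*-2=-16, 6*-2=-12, 12*-2=-24, 8*-2=-16, 12*-2=-24 -> [20, -16, -16, -12, -24, -16, -24]
Stage 3 (CLIP -14 28): clip(20,-14,28)=20, clip(-16,-14,28)=-14, clip(-16,-14,28)=-14, clip(-12,-14,28)=-12, clip(-24,-14,28)=-14, clip(-16,-14,28)=-14, clip(-24,-14,28)=-14 -> [20, -14, -14, -12, -14, -14, -14]
Stage 4 (DIFF): s[0]=20, -14-20=-34, -14--14=0, -12--14=2, -14--12=-2, -14--14=0, -14--14=0 -> [20, -34, 0, 2, -2, 0, 0]
Stage 5 (OFFSET 5): 20+5=25, -34+5=-29, 0+5=5, 2+5=7, -2+5=3, 0+5=5, 0+5=5 -> [25, -29, 5, 7, 3, 5, 5]
Stage 6 (OFFSET -2): 25+-2=23, -29+-2=-31, 5+-2=3, 7+-2=5, 3+-2=1, 5+-2=3, 5+-2=3 -> [23, -31, 3, 5, 1, 3, 3]
Output sum: 7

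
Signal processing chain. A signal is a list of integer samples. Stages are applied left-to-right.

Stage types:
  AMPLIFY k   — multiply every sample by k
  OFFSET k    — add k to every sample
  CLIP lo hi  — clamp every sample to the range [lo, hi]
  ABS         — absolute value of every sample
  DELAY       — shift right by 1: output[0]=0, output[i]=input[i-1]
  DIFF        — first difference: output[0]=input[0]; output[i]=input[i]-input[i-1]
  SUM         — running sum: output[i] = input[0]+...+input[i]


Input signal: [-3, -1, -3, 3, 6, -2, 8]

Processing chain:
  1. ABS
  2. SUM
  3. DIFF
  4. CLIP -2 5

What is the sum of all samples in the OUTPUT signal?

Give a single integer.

Answer: 22

Derivation:
Input: [-3, -1, -3, 3, 6, -2, 8]
Stage 1 (ABS): |-3|=3, |-1|=1, |-3|=3, |3|=3, |6|=6, |-2|=2, |8|=8 -> [3, 1, 3, 3, 6, 2, 8]
Stage 2 (SUM): sum[0..0]=3, sum[0..1]=4, sum[0..2]=7, sum[0..3]=10, sum[0..4]=16, sum[0..5]=18, sum[0..6]=26 -> [3, 4, 7, 10, 16, 18, 26]
Stage 3 (DIFF): s[0]=3, 4-3=1, 7-4=3, 10-7=3, 16-10=6, 18-16=2, 26-18=8 -> [3, 1, 3, 3, 6, 2, 8]
Stage 4 (CLIP -2 5): clip(3,-2,5)=3, clip(1,-2,5)=1, clip(3,-2,5)=3, clip(3,-2,5)=3, clip(6,-2,5)=5, clip(2,-2,5)=2, clip(8,-2,5)=5 -> [3, 1, 3, 3, 5, 2, 5]
Output sum: 22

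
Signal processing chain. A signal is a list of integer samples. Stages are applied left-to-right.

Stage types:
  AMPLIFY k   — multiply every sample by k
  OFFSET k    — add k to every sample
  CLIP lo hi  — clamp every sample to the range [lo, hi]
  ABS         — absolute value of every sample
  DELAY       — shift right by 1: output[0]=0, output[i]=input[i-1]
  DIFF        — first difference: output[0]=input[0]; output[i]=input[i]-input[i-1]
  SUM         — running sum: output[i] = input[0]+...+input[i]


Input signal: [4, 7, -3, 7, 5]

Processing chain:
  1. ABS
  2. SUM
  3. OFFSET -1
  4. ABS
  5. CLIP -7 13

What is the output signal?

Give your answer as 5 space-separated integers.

Answer: 3 10 13 13 13

Derivation:
Input: [4, 7, -3, 7, 5]
Stage 1 (ABS): |4|=4, |7|=7, |-3|=3, |7|=7, |5|=5 -> [4, 7, 3, 7, 5]
Stage 2 (SUM): sum[0..0]=4, sum[0..1]=11, sum[0..2]=14, sum[0..3]=21, sum[0..4]=26 -> [4, 11, 14, 21, 26]
Stage 3 (OFFSET -1): 4+-1=3, 11+-1=10, 14+-1=13, 21+-1=20, 26+-1=25 -> [3, 10, 13, 20, 25]
Stage 4 (ABS): |3|=3, |10|=10, |13|=13, |20|=20, |25|=25 -> [3, 10, 13, 20, 25]
Stage 5 (CLIP -7 13): clip(3,-7,13)=3, clip(10,-7,13)=10, clip(13,-7,13)=13, clip(20,-7,13)=13, clip(25,-7,13)=13 -> [3, 10, 13, 13, 13]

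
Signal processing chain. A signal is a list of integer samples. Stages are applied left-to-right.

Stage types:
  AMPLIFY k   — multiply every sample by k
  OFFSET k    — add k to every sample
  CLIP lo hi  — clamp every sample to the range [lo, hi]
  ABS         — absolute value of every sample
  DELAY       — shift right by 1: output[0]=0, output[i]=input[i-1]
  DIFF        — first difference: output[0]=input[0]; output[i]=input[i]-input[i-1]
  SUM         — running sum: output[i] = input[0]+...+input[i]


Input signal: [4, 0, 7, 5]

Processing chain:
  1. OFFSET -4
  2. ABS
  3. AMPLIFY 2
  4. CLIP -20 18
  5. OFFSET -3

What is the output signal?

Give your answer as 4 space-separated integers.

Input: [4, 0, 7, 5]
Stage 1 (OFFSET -4): 4+-4=0, 0+-4=-4, 7+-4=3, 5+-4=1 -> [0, -4, 3, 1]
Stage 2 (ABS): |0|=0, |-4|=4, |3|=3, |1|=1 -> [0, 4, 3, 1]
Stage 3 (AMPLIFY 2): 0*2=0, 4*2=8, 3*2=6, 1*2=2 -> [0, 8, 6, 2]
Stage 4 (CLIP -20 18): clip(0,-20,18)=0, clip(8,-20,18)=8, clip(6,-20,18)=6, clip(2,-20,18)=2 -> [0, 8, 6, 2]
Stage 5 (OFFSET -3): 0+-3=-3, 8+-3=5, 6+-3=3, 2+-3=-1 -> [-3, 5, 3, -1]

Answer: -3 5 3 -1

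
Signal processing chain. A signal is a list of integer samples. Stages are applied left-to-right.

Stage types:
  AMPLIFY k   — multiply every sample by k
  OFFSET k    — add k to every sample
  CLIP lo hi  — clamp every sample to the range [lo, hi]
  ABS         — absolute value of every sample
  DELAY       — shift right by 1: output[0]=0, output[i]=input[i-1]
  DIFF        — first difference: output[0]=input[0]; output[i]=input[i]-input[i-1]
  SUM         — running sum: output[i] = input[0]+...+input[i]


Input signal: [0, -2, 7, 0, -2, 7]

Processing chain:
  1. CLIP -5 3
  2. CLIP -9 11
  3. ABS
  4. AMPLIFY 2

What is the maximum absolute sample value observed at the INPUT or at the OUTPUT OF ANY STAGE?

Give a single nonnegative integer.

Answer: 7

Derivation:
Input: [0, -2, 7, 0, -2, 7] (max |s|=7)
Stage 1 (CLIP -5 3): clip(0,-5,3)=0, clip(-2,-5,3)=-2, clip(7,-5,3)=3, clip(0,-5,3)=0, clip(-2,-5,3)=-2, clip(7,-5,3)=3 -> [0, -2, 3, 0, -2, 3] (max |s|=3)
Stage 2 (CLIP -9 11): clip(0,-9,11)=0, clip(-2,-9,11)=-2, clip(3,-9,11)=3, clip(0,-9,11)=0, clip(-2,-9,11)=-2, clip(3,-9,11)=3 -> [0, -2, 3, 0, -2, 3] (max |s|=3)
Stage 3 (ABS): |0|=0, |-2|=2, |3|=3, |0|=0, |-2|=2, |3|=3 -> [0, 2, 3, 0, 2, 3] (max |s|=3)
Stage 4 (AMPLIFY 2): 0*2=0, 2*2=4, 3*2=6, 0*2=0, 2*2=4, 3*2=6 -> [0, 4, 6, 0, 4, 6] (max |s|=6)
Overall max amplitude: 7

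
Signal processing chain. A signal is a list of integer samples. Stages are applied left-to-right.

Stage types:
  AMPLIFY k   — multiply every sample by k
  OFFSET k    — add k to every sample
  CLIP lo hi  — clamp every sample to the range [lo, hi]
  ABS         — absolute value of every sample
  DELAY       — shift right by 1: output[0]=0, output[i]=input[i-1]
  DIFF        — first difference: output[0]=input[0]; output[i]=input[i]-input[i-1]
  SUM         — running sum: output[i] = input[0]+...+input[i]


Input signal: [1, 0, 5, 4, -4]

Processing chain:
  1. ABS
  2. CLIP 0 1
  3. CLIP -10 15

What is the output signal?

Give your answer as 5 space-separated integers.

Answer: 1 0 1 1 1

Derivation:
Input: [1, 0, 5, 4, -4]
Stage 1 (ABS): |1|=1, |0|=0, |5|=5, |4|=4, |-4|=4 -> [1, 0, 5, 4, 4]
Stage 2 (CLIP 0 1): clip(1,0,1)=1, clip(0,0,1)=0, clip(5,0,1)=1, clip(4,0,1)=1, clip(4,0,1)=1 -> [1, 0, 1, 1, 1]
Stage 3 (CLIP -10 15): clip(1,-10,15)=1, clip(0,-10,15)=0, clip(1,-10,15)=1, clip(1,-10,15)=1, clip(1,-10,15)=1 -> [1, 0, 1, 1, 1]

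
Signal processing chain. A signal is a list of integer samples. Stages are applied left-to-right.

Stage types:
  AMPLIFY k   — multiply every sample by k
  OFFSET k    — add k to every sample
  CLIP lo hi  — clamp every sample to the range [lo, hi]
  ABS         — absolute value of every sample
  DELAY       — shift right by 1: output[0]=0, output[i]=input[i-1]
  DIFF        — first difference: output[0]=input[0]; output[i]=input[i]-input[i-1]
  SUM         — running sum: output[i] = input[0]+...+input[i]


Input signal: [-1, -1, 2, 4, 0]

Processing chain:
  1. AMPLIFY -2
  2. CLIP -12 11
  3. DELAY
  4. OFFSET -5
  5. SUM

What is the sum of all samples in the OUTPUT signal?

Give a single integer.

Answer: -77

Derivation:
Input: [-1, -1, 2, 4, 0]
Stage 1 (AMPLIFY -2): -1*-2=2, -1*-2=2, 2*-2=-4, 4*-2=-8, 0*-2=0 -> [2, 2, -4, -8, 0]
Stage 2 (CLIP -12 11): clip(2,-12,11)=2, clip(2,-12,11)=2, clip(-4,-12,11)=-4, clip(-8,-12,11)=-8, clip(0,-12,11)=0 -> [2, 2, -4, -8, 0]
Stage 3 (DELAY): [0, 2, 2, -4, -8] = [0, 2, 2, -4, -8] -> [0, 2, 2, -4, -8]
Stage 4 (OFFSET -5): 0+-5=-5, 2+-5=-3, 2+-5=-3, -4+-5=-9, -8+-5=-13 -> [-5, -3, -3, -9, -13]
Stage 5 (SUM): sum[0..0]=-5, sum[0..1]=-8, sum[0..2]=-11, sum[0..3]=-20, sum[0..4]=-33 -> [-5, -8, -11, -20, -33]
Output sum: -77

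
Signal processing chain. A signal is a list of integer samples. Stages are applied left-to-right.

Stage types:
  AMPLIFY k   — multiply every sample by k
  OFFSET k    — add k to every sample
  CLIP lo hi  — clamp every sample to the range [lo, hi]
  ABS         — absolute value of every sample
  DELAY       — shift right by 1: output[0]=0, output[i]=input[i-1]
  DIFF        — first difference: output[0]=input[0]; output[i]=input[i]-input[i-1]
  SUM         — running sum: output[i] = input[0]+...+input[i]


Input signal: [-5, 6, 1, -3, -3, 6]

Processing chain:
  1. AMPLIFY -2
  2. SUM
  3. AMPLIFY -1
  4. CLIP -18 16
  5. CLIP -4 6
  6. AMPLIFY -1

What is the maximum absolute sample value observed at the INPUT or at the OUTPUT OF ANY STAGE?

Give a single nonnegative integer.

Input: [-5, 6, 1, -3, -3, 6] (max |s|=6)
Stage 1 (AMPLIFY -2): -5*-2=10, 6*-2=-12, 1*-2=-2, -3*-2=6, -3*-2=6, 6*-2=-12 -> [10, -12, -2, 6, 6, -12] (max |s|=12)
Stage 2 (SUM): sum[0..0]=10, sum[0..1]=-2, sum[0..2]=-4, sum[0..3]=2, sum[0..4]=8, sum[0..5]=-4 -> [10, -2, -4, 2, 8, -4] (max |s|=10)
Stage 3 (AMPLIFY -1): 10*-1=-10, -2*-1=2, -4*-1=4, 2*-1=-2, 8*-1=-8, -4*-1=4 -> [-10, 2, 4, -2, -8, 4] (max |s|=10)
Stage 4 (CLIP -18 16): clip(-10,-18,16)=-10, clip(2,-18,16)=2, clip(4,-18,16)=4, clip(-2,-18,16)=-2, clip(-8,-18,16)=-8, clip(4,-18,16)=4 -> [-10, 2, 4, -2, -8, 4] (max |s|=10)
Stage 5 (CLIP -4 6): clip(-10,-4,6)=-4, clip(2,-4,6)=2, clip(4,-4,6)=4, clip(-2,-4,6)=-2, clip(-8,-4,6)=-4, clip(4,-4,6)=4 -> [-4, 2, 4, -2, -4, 4] (max |s|=4)
Stage 6 (AMPLIFY -1): -4*-1=4, 2*-1=-2, 4*-1=-4, -2*-1=2, -4*-1=4, 4*-1=-4 -> [4, -2, -4, 2, 4, -4] (max |s|=4)
Overall max amplitude: 12

Answer: 12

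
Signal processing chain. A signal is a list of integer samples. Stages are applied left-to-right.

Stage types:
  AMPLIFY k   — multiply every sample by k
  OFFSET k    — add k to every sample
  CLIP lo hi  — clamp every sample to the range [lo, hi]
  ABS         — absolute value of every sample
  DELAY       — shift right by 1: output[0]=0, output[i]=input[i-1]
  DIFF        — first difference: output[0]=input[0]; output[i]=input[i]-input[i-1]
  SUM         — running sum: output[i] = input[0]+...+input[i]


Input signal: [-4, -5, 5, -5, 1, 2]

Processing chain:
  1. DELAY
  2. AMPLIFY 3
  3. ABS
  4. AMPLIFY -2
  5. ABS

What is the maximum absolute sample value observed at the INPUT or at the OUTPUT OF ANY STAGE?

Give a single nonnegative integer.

Answer: 30

Derivation:
Input: [-4, -5, 5, -5, 1, 2] (max |s|=5)
Stage 1 (DELAY): [0, -4, -5, 5, -5, 1] = [0, -4, -5, 5, -5, 1] -> [0, -4, -5, 5, -5, 1] (max |s|=5)
Stage 2 (AMPLIFY 3): 0*3=0, -4*3=-12, -5*3=-15, 5*3=15, -5*3=-15, 1*3=3 -> [0, -12, -15, 15, -15, 3] (max |s|=15)
Stage 3 (ABS): |0|=0, |-12|=12, |-15|=15, |15|=15, |-15|=15, |3|=3 -> [0, 12, 15, 15, 15, 3] (max |s|=15)
Stage 4 (AMPLIFY -2): 0*-2=0, 12*-2=-24, 15*-2=-30, 15*-2=-30, 15*-2=-30, 3*-2=-6 -> [0, -24, -30, -30, -30, -6] (max |s|=30)
Stage 5 (ABS): |0|=0, |-24|=24, |-30|=30, |-30|=30, |-30|=30, |-6|=6 -> [0, 24, 30, 30, 30, 6] (max |s|=30)
Overall max amplitude: 30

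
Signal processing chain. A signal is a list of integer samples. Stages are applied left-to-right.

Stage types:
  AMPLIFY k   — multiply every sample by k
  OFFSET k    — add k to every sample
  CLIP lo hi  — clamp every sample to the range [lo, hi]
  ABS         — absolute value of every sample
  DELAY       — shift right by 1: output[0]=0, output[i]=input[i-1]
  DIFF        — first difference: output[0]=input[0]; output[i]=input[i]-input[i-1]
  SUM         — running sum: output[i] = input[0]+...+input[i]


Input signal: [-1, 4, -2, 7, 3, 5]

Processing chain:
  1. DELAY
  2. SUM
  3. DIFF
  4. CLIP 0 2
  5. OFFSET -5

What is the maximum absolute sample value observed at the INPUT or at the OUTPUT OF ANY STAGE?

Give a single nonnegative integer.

Answer: 11

Derivation:
Input: [-1, 4, -2, 7, 3, 5] (max |s|=7)
Stage 1 (DELAY): [0, -1, 4, -2, 7, 3] = [0, -1, 4, -2, 7, 3] -> [0, -1, 4, -2, 7, 3] (max |s|=7)
Stage 2 (SUM): sum[0..0]=0, sum[0..1]=-1, sum[0..2]=3, sum[0..3]=1, sum[0..4]=8, sum[0..5]=11 -> [0, -1, 3, 1, 8, 11] (max |s|=11)
Stage 3 (DIFF): s[0]=0, -1-0=-1, 3--1=4, 1-3=-2, 8-1=7, 11-8=3 -> [0, -1, 4, -2, 7, 3] (max |s|=7)
Stage 4 (CLIP 0 2): clip(0,0,2)=0, clip(-1,0,2)=0, clip(4,0,2)=2, clip(-2,0,2)=0, clip(7,0,2)=2, clip(3,0,2)=2 -> [0, 0, 2, 0, 2, 2] (max |s|=2)
Stage 5 (OFFSET -5): 0+-5=-5, 0+-5=-5, 2+-5=-3, 0+-5=-5, 2+-5=-3, 2+-5=-3 -> [-5, -5, -3, -5, -3, -3] (max |s|=5)
Overall max amplitude: 11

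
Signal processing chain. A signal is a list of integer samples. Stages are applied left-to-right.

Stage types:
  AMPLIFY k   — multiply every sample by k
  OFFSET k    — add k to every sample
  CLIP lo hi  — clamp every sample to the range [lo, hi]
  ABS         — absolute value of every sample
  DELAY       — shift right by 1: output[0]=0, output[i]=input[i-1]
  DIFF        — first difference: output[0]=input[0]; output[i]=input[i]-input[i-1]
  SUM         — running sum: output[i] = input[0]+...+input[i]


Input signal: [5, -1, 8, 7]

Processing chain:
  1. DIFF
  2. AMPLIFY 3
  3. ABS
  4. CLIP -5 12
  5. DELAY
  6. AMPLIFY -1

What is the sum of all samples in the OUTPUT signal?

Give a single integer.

Answer: -36

Derivation:
Input: [5, -1, 8, 7]
Stage 1 (DIFF): s[0]=5, -1-5=-6, 8--1=9, 7-8=-1 -> [5, -6, 9, -1]
Stage 2 (AMPLIFY 3): 5*3=15, -6*3=-18, 9*3=27, -1*3=-3 -> [15, -18, 27, -3]
Stage 3 (ABS): |15|=15, |-18|=18, |27|=27, |-3|=3 -> [15, 18, 27, 3]
Stage 4 (CLIP -5 12): clip(15,-5,12)=12, clip(18,-5,12)=12, clip(27,-5,12)=12, clip(3,-5,12)=3 -> [12, 12, 12, 3]
Stage 5 (DELAY): [0, 12, 12, 12] = [0, 12, 12, 12] -> [0, 12, 12, 12]
Stage 6 (AMPLIFY -1): 0*-1=0, 12*-1=-12, 12*-1=-12, 12*-1=-12 -> [0, -12, -12, -12]
Output sum: -36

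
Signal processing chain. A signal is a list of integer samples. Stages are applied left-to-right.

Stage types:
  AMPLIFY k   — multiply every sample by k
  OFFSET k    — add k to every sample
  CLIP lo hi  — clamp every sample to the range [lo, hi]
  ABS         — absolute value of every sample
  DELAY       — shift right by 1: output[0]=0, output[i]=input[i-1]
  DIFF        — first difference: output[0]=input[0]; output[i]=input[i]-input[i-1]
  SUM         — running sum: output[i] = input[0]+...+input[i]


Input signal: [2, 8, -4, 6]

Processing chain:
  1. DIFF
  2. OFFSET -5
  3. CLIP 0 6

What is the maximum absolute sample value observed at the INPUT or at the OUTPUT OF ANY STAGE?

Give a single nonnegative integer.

Input: [2, 8, -4, 6] (max |s|=8)
Stage 1 (DIFF): s[0]=2, 8-2=6, -4-8=-12, 6--4=10 -> [2, 6, -12, 10] (max |s|=12)
Stage 2 (OFFSET -5): 2+-5=-3, 6+-5=1, -12+-5=-17, 10+-5=5 -> [-3, 1, -17, 5] (max |s|=17)
Stage 3 (CLIP 0 6): clip(-3,0,6)=0, clip(1,0,6)=1, clip(-17,0,6)=0, clip(5,0,6)=5 -> [0, 1, 0, 5] (max |s|=5)
Overall max amplitude: 17

Answer: 17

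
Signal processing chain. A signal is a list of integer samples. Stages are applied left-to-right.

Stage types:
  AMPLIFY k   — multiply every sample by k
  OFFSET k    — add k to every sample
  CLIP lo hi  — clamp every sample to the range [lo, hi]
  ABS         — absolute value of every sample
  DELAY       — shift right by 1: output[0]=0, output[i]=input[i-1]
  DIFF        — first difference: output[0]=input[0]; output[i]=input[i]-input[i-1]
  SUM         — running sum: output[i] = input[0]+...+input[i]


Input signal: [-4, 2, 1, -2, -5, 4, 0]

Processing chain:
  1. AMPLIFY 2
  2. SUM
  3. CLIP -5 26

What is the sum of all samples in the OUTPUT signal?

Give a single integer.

Answer: -31

Derivation:
Input: [-4, 2, 1, -2, -5, 4, 0]
Stage 1 (AMPLIFY 2): -4*2=-8, 2*2=4, 1*2=2, -2*2=-4, -5*2=-10, 4*2=8, 0*2=0 -> [-8, 4, 2, -4, -10, 8, 0]
Stage 2 (SUM): sum[0..0]=-8, sum[0..1]=-4, sum[0..2]=-2, sum[0..3]=-6, sum[0..4]=-16, sum[0..5]=-8, sum[0..6]=-8 -> [-8, -4, -2, -6, -16, -8, -8]
Stage 3 (CLIP -5 26): clip(-8,-5,26)=-5, clip(-4,-5,26)=-4, clip(-2,-5,26)=-2, clip(-6,-5,26)=-5, clip(-16,-5,26)=-5, clip(-8,-5,26)=-5, clip(-8,-5,26)=-5 -> [-5, -4, -2, -5, -5, -5, -5]
Output sum: -31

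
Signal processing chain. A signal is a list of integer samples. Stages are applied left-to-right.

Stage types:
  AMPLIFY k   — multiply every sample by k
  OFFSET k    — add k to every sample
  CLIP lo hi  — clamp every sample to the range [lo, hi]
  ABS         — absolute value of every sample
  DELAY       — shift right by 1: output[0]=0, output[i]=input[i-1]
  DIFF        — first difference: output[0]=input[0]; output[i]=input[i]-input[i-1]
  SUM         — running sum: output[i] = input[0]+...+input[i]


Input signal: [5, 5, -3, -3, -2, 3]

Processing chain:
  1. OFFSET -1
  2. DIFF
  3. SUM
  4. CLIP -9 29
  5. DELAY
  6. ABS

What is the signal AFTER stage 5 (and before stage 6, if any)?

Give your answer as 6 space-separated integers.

Input: [5, 5, -3, -3, -2, 3]
Stage 1 (OFFSET -1): 5+-1=4, 5+-1=4, -3+-1=-4, -3+-1=-4, -2+-1=-3, 3+-1=2 -> [4, 4, -4, -4, -3, 2]
Stage 2 (DIFF): s[0]=4, 4-4=0, -4-4=-8, -4--4=0, -3--4=1, 2--3=5 -> [4, 0, -8, 0, 1, 5]
Stage 3 (SUM): sum[0..0]=4, sum[0..1]=4, sum[0..2]=-4, sum[0..3]=-4, sum[0..4]=-3, sum[0..5]=2 -> [4, 4, -4, -4, -3, 2]
Stage 4 (CLIP -9 29): clip(4,-9,29)=4, clip(4,-9,29)=4, clip(-4,-9,29)=-4, clip(-4,-9,29)=-4, clip(-3,-9,29)=-3, clip(2,-9,29)=2 -> [4, 4, -4, -4, -3, 2]
Stage 5 (DELAY): [0, 4, 4, -4, -4, -3] = [0, 4, 4, -4, -4, -3] -> [0, 4, 4, -4, -4, -3]

Answer: 0 4 4 -4 -4 -3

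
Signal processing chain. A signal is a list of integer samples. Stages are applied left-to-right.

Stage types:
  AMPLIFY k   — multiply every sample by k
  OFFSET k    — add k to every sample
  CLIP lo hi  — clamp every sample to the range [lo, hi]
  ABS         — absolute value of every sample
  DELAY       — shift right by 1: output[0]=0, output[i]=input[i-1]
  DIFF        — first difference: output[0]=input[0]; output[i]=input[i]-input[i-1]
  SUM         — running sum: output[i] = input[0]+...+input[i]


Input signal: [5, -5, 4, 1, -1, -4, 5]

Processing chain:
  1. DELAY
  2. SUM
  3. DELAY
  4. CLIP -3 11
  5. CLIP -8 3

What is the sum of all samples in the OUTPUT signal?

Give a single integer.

Input: [5, -5, 4, 1, -1, -4, 5]
Stage 1 (DELAY): [0, 5, -5, 4, 1, -1, -4] = [0, 5, -5, 4, 1, -1, -4] -> [0, 5, -5, 4, 1, -1, -4]
Stage 2 (SUM): sum[0..0]=0, sum[0..1]=5, sum[0..2]=0, sum[0..3]=4, sum[0..4]=5, sum[0..5]=4, sum[0..6]=0 -> [0, 5, 0, 4, 5, 4, 0]
Stage 3 (DELAY): [0, 0, 5, 0, 4, 5, 4] = [0, 0, 5, 0, 4, 5, 4] -> [0, 0, 5, 0, 4, 5, 4]
Stage 4 (CLIP -3 11): clip(0,-3,11)=0, clip(0,-3,11)=0, clip(5,-3,11)=5, clip(0,-3,11)=0, clip(4,-3,11)=4, clip(5,-3,11)=5, clip(4,-3,11)=4 -> [0, 0, 5, 0, 4, 5, 4]
Stage 5 (CLIP -8 3): clip(0,-8,3)=0, clip(0,-8,3)=0, clip(5,-8,3)=3, clip(0,-8,3)=0, clip(4,-8,3)=3, clip(5,-8,3)=3, clip(4,-8,3)=3 -> [0, 0, 3, 0, 3, 3, 3]
Output sum: 12

Answer: 12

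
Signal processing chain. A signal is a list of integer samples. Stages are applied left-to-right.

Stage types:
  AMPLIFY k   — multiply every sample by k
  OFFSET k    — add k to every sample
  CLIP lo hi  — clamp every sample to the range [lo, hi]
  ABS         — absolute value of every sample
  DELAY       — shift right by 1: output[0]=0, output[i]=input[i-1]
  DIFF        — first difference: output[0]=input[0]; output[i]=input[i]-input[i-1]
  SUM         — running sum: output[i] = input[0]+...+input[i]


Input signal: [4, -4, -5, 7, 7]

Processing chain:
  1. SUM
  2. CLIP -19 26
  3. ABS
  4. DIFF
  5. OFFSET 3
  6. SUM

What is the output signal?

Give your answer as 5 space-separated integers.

Answer: 7 6 14 14 24

Derivation:
Input: [4, -4, -5, 7, 7]
Stage 1 (SUM): sum[0..0]=4, sum[0..1]=0, sum[0..2]=-5, sum[0..3]=2, sum[0..4]=9 -> [4, 0, -5, 2, 9]
Stage 2 (CLIP -19 26): clip(4,-19,26)=4, clip(0,-19,26)=0, clip(-5,-19,26)=-5, clip(2,-19,26)=2, clip(9,-19,26)=9 -> [4, 0, -5, 2, 9]
Stage 3 (ABS): |4|=4, |0|=0, |-5|=5, |2|=2, |9|=9 -> [4, 0, 5, 2, 9]
Stage 4 (DIFF): s[0]=4, 0-4=-4, 5-0=5, 2-5=-3, 9-2=7 -> [4, -4, 5, -3, 7]
Stage 5 (OFFSET 3): 4+3=7, -4+3=-1, 5+3=8, -3+3=0, 7+3=10 -> [7, -1, 8, 0, 10]
Stage 6 (SUM): sum[0..0]=7, sum[0..1]=6, sum[0..2]=14, sum[0..3]=14, sum[0..4]=24 -> [7, 6, 14, 14, 24]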